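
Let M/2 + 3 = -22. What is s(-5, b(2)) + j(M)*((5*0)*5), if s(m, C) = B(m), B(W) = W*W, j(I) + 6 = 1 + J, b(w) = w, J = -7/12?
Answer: 25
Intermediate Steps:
J = -7/12 (J = -7*1/12 = -7/12 ≈ -0.58333)
M = -50 (M = -6 + 2*(-22) = -6 - 44 = -50)
j(I) = -67/12 (j(I) = -6 + (1 - 7/12) = -6 + 5/12 = -67/12)
B(W) = W²
s(m, C) = m²
s(-5, b(2)) + j(M)*((5*0)*5) = (-5)² - 67*5*0*5/12 = 25 - 0*5 = 25 - 67/12*0 = 25 + 0 = 25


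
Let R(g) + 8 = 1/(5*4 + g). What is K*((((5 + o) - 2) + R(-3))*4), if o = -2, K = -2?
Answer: 944/17 ≈ 55.529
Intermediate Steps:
R(g) = -8 + 1/(20 + g) (R(g) = -8 + 1/(5*4 + g) = -8 + 1/(20 + g))
K*((((5 + o) - 2) + R(-3))*4) = -2*(((5 - 2) - 2) + (-159 - 8*(-3))/(20 - 3))*4 = -2*((3 - 2) + (-159 + 24)/17)*4 = -2*(1 + (1/17)*(-135))*4 = -2*(1 - 135/17)*4 = -(-236)*4/17 = -2*(-472/17) = 944/17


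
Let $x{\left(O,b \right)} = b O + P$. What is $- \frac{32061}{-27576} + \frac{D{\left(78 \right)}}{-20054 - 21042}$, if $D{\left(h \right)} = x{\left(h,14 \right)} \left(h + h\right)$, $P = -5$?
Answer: $- \frac{139939109}{47219304} \approx -2.9636$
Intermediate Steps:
$x{\left(O,b \right)} = -5 + O b$ ($x{\left(O,b \right)} = b O - 5 = O b - 5 = -5 + O b$)
$D{\left(h \right)} = 2 h \left(-5 + 14 h\right)$ ($D{\left(h \right)} = \left(-5 + h 14\right) \left(h + h\right) = \left(-5 + 14 h\right) 2 h = 2 h \left(-5 + 14 h\right)$)
$- \frac{32061}{-27576} + \frac{D{\left(78 \right)}}{-20054 - 21042} = - \frac{32061}{-27576} + \frac{2 \cdot 78 \left(-5 + 14 \cdot 78\right)}{-20054 - 21042} = \left(-32061\right) \left(- \frac{1}{27576}\right) + \frac{2 \cdot 78 \left(-5 + 1092\right)}{-20054 - 21042} = \frac{10687}{9192} + \frac{2 \cdot 78 \cdot 1087}{-41096} = \frac{10687}{9192} + 169572 \left(- \frac{1}{41096}\right) = \frac{10687}{9192} - \frac{42393}{10274} = - \frac{139939109}{47219304}$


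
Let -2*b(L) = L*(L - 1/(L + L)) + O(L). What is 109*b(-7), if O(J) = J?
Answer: -9047/4 ≈ -2261.8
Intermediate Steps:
b(L) = -L/2 - L*(L - 1/(2*L))/2 (b(L) = -(L*(L - 1/(L + L)) + L)/2 = -(L*(L - 1/(2*L)) + L)/2 = -(L + L*(L - 1/(2*L)))/2 = -L/2 - L*(L - 1/(2*L))/2)
109*b(-7) = 109*(¼ - ½*(-7) - ½*(-7)²) = 109*(¼ + 7/2 - ½*49) = 109*(¼ + 7/2 - 49/2) = 109*(-83/4) = -9047/4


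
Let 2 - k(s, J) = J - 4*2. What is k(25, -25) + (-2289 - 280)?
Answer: -2534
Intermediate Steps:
k(s, J) = 10 - J (k(s, J) = 2 - (J - 4*2) = 2 - (J - 8) = 2 - (-8 + J) = 2 + (8 - J) = 10 - J)
k(25, -25) + (-2289 - 280) = (10 - 1*(-25)) + (-2289 - 280) = (10 + 25) - 2569 = 35 - 2569 = -2534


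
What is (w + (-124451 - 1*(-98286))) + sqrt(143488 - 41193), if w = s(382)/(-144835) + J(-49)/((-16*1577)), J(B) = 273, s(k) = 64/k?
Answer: -220039876846863/8409699440 + sqrt(102295) ≈ -25845.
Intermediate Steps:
w = -90999263/8409699440 (w = (64/382)/(-144835) + 273/((-16*1577)) = (64*(1/382))*(-1/144835) + 273/(-25232) = (32/191)*(-1/144835) + 273*(-1/25232) = -32/27663485 - 273/25232 = -90999263/8409699440 ≈ -0.010821)
(w + (-124451 - 1*(-98286))) + sqrt(143488 - 41193) = (-90999263/8409699440 + (-124451 - 1*(-98286))) + sqrt(143488 - 41193) = (-90999263/8409699440 + (-124451 + 98286)) + sqrt(102295) = (-90999263/8409699440 - 26165) + sqrt(102295) = -220039876846863/8409699440 + sqrt(102295)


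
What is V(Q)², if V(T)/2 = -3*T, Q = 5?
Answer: 900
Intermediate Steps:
V(T) = -6*T (V(T) = 2*(-3*T) = -6*T)
V(Q)² = (-6*5)² = (-30)² = 900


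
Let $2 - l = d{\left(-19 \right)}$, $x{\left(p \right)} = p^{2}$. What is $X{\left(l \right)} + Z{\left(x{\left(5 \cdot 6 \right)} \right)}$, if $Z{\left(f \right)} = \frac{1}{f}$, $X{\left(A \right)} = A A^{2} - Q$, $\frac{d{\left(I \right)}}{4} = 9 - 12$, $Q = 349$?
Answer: $\frac{2155501}{900} \approx 2395.0$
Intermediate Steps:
$d{\left(I \right)} = -12$ ($d{\left(I \right)} = 4 \left(9 - 12\right) = 4 \left(-3\right) = -12$)
$l = 14$ ($l = 2 - -12 = 2 + 12 = 14$)
$X{\left(A \right)} = -349 + A^{3}$ ($X{\left(A \right)} = A A^{2} - 349 = A^{3} - 349 = -349 + A^{3}$)
$X{\left(l \right)} + Z{\left(x{\left(5 \cdot 6 \right)} \right)} = \left(-349 + 14^{3}\right) + \frac{1}{\left(5 \cdot 6\right)^{2}} = \left(-349 + 2744\right) + \frac{1}{30^{2}} = 2395 + \frac{1}{900} = \frac{2155501}{900}$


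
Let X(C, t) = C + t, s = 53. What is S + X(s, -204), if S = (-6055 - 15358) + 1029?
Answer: -20535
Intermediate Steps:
S = -20384 (S = -21413 + 1029 = -20384)
S + X(s, -204) = -20384 + (53 - 204) = -20384 - 151 = -20535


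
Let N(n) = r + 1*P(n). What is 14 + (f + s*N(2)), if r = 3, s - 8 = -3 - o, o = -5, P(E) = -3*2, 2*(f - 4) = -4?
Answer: -14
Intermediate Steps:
f = 2 (f = 4 + (½)*(-4) = 4 - 2 = 2)
P(E) = -6
s = 10 (s = 8 + (-3 - 1*(-5)) = 8 + (-3 + 5) = 8 + 2 = 10)
N(n) = -3 (N(n) = 3 + 1*(-6) = 3 - 6 = -3)
14 + (f + s*N(2)) = 14 + (2 + 10*(-3)) = 14 + (2 - 30) = 14 - 28 = -14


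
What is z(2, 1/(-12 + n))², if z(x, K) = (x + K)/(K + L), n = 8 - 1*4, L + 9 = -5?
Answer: 225/12769 ≈ 0.017621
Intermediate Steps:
L = -14 (L = -9 - 5 = -14)
n = 4 (n = 8 - 4 = 4)
z(x, K) = (K + x)/(-14 + K) (z(x, K) = (x + K)/(K - 14) = (K + x)/(-14 + K))
z(2, 1/(-12 + n))² = ((1/(-12 + 4) + 2)/(-14 + 1/(-12 + 4)))² = ((1/(-8) + 2)/(-14 + 1/(-8)))² = ((-⅛ + 2)/(-14 - ⅛))² = ((15/8)/(-113/8))² = (-8/113*15/8)² = (-15/113)² = 225/12769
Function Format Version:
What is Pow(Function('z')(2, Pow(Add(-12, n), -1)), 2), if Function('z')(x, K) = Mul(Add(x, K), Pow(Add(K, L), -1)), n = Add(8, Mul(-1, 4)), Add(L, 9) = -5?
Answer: Rational(225, 12769) ≈ 0.017621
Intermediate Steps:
L = -14 (L = Add(-9, -5) = -14)
n = 4 (n = Add(8, -4) = 4)
Function('z')(x, K) = Mul(Pow(Add(-14, K), -1), Add(K, x)) (Function('z')(x, K) = Mul(Add(x, K), Pow(Add(K, -14), -1)) = Mul(Add(K, x), Pow(Add(-14, K), -1)) = Mul(Pow(Add(-14, K), -1), Add(K, x)))
Pow(Function('z')(2, Pow(Add(-12, n), -1)), 2) = Pow(Mul(Pow(Add(-14, Pow(Add(-12, 4), -1)), -1), Add(Pow(Add(-12, 4), -1), 2)), 2) = Pow(Mul(Pow(Add(-14, Pow(-8, -1)), -1), Add(Pow(-8, -1), 2)), 2) = Pow(Mul(Pow(Add(-14, Rational(-1, 8)), -1), Add(Rational(-1, 8), 2)), 2) = Pow(Mul(Pow(Rational(-113, 8), -1), Rational(15, 8)), 2) = Pow(Mul(Rational(-8, 113), Rational(15, 8)), 2) = Pow(Rational(-15, 113), 2) = Rational(225, 12769)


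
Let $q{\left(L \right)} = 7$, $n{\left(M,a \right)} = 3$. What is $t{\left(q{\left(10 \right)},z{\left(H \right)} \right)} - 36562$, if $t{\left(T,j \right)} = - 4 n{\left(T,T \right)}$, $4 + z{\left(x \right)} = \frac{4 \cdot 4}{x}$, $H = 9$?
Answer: $-36574$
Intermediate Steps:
$z{\left(x \right)} = -4 + \frac{16}{x}$ ($z{\left(x \right)} = -4 + \frac{4 \cdot 4}{x} = -4 + \frac{16}{x}$)
$t{\left(T,j \right)} = -12$ ($t{\left(T,j \right)} = \left(-4\right) 3 = -12$)
$t{\left(q{\left(10 \right)},z{\left(H \right)} \right)} - 36562 = -12 - 36562 = -36574$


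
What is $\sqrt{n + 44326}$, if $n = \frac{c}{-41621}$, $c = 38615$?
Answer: $\frac{3 \sqrt{8531629033339}}{41621} \approx 210.54$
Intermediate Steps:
$n = - \frac{38615}{41621}$ ($n = \frac{38615}{-41621} = 38615 \left(- \frac{1}{41621}\right) = - \frac{38615}{41621} \approx -0.92778$)
$\sqrt{n + 44326} = \sqrt{- \frac{38615}{41621} + 44326} = \sqrt{\frac{1844853831}{41621}} = \frac{3 \sqrt{8531629033339}}{41621}$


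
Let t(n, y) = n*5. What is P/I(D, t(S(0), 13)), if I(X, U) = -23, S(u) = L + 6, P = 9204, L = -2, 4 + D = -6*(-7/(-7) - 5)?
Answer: -9204/23 ≈ -400.17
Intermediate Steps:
D = 20 (D = -4 - 6*(-7/(-7) - 5) = -4 - 6*(-7*(-⅐) - 5) = -4 - 6*(1 - 5) = -4 - 6*(-4) = -4 + 24 = 20)
S(u) = 4 (S(u) = -2 + 6 = 4)
t(n, y) = 5*n
P/I(D, t(S(0), 13)) = 9204/(-23) = 9204*(-1/23) = -9204/23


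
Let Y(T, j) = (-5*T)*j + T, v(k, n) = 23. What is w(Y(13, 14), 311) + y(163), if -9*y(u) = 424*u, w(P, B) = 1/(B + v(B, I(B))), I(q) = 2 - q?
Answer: -23083399/3006 ≈ -7679.1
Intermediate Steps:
Y(T, j) = T - 5*T*j (Y(T, j) = -5*T*j + T = T - 5*T*j)
w(P, B) = 1/(23 + B) (w(P, B) = 1/(B + 23) = 1/(23 + B))
y(u) = -424*u/9
w(Y(13, 14), 311) + y(163) = 1/(23 + 311) - 424/9*163 = 1/334 - 69112/9 = -23083399/3006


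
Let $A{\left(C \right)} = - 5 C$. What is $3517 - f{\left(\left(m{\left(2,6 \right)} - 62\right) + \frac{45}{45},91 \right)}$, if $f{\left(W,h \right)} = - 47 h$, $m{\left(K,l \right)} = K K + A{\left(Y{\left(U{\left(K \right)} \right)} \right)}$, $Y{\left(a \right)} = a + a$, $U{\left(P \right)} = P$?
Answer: $7794$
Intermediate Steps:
$Y{\left(a \right)} = 2 a$
$m{\left(K,l \right)} = K^{2} - 10 K$ ($m{\left(K,l \right)} = K K - 5 \cdot 2 K = K^{2} - 10 K$)
$3517 - f{\left(\left(m{\left(2,6 \right)} - 62\right) + \frac{45}{45},91 \right)} = 3517 - \left(-47\right) 91 = 3517 - -4277 = 3517 + 4277 = 7794$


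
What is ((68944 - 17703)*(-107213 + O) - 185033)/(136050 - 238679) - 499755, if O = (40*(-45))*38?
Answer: -42290585129/102629 ≈ -4.1207e+5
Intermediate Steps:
O = -68400 (O = -1800*38 = -68400)
((68944 - 17703)*(-107213 + O) - 185033)/(136050 - 238679) - 499755 = ((68944 - 17703)*(-107213 - 68400) - 185033)/(136050 - 238679) - 499755 = (51241*(-175613) - 185033)/(-102629) - 499755 = (-8998585733 - 185033)*(-1/102629) - 499755 = -8998770766*(-1/102629) - 499755 = 8998770766/102629 - 499755 = -42290585129/102629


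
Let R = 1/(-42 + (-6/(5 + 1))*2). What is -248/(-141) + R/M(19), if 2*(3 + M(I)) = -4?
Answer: 54701/31020 ≈ 1.7634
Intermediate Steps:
M(I) = -5 (M(I) = -3 + (½)*(-4) = -3 - 2 = -5)
R = -1/44 (R = 1/(-42 + (-6/6)*2) = 1/(-42 + ((⅙)*(-6))*2) = 1/(-42 - 1*2) = 1/(-42 - 2) = 1/(-44) = -1/44 ≈ -0.022727)
-248/(-141) + R/M(19) = -248/(-141) - 1/44/(-5) = -248*(-1/141) - 1/44*(-⅕) = 248/141 + 1/220 = 54701/31020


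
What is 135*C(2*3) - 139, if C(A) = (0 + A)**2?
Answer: 4721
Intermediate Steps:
C(A) = A**2
135*C(2*3) - 139 = 135*(2*3)**2 - 139 = 135*6**2 - 139 = 135*36 - 139 = 4860 - 139 = 4721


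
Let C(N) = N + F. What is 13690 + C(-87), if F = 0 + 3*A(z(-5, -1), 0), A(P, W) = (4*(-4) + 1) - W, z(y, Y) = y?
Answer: 13558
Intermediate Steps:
A(P, W) = -15 - W (A(P, W) = (-16 + 1) - W = -15 - W)
F = -45 (F = 0 + 3*(-15 - 1*0) = 0 + 3*(-15 + 0) = 0 + 3*(-15) = 0 - 45 = -45)
C(N) = -45 + N (C(N) = N - 45 = -45 + N)
13690 + C(-87) = 13690 + (-45 - 87) = 13690 - 132 = 13558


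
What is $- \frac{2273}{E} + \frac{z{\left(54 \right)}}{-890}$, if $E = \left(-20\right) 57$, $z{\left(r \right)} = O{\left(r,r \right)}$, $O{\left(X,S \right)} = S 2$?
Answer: $\frac{37997}{20292} \approx 1.8725$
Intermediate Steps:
$O{\left(X,S \right)} = 2 S$
$z{\left(r \right)} = 2 r$
$E = -1140$
$- \frac{2273}{E} + \frac{z{\left(54 \right)}}{-890} = - \frac{2273}{-1140} + \frac{2 \cdot 54}{-890} = \left(-2273\right) \left(- \frac{1}{1140}\right) + 108 \left(- \frac{1}{890}\right) = \frac{2273}{1140} - \frac{54}{445} = \frac{37997}{20292}$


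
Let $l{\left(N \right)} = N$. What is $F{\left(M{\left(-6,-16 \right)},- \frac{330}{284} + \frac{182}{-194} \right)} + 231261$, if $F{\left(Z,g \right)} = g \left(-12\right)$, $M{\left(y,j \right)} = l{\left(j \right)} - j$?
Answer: $\frac{1592868069}{6887} \approx 2.3129 \cdot 10^{5}$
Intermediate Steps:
$M{\left(y,j \right)} = 0$ ($M{\left(y,j \right)} = j - j = 0$)
$F{\left(Z,g \right)} = - 12 g$
$F{\left(M{\left(-6,-16 \right)},- \frac{330}{284} + \frac{182}{-194} \right)} + 231261 = - 12 \left(- \frac{330}{284} + \frac{182}{-194}\right) + 231261 = - 12 \left(\left(-330\right) \frac{1}{284} + 182 \left(- \frac{1}{194}\right)\right) + 231261 = - 12 \left(- \frac{165}{142} - \frac{91}{97}\right) + 231261 = \left(-12\right) \left(- \frac{28927}{13774}\right) + 231261 = \frac{173562}{6887} + 231261 = \frac{1592868069}{6887}$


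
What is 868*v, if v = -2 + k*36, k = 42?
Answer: 1310680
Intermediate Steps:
v = 1510 (v = -2 + 42*36 = -2 + 1512 = 1510)
868*v = 868*1510 = 1310680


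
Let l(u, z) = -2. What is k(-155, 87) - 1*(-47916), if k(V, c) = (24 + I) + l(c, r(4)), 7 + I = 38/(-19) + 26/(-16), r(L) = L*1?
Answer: 383419/8 ≈ 47927.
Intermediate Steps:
r(L) = L
I = -85/8 (I = -7 + (38/(-19) + 26/(-16)) = -7 + (38*(-1/19) + 26*(-1/16)) = -7 + (-2 - 13/8) = -7 - 29/8 = -85/8 ≈ -10.625)
k(V, c) = 91/8 (k(V, c) = (24 - 85/8) - 2 = 107/8 - 2 = 91/8)
k(-155, 87) - 1*(-47916) = 91/8 - 1*(-47916) = 91/8 + 47916 = 383419/8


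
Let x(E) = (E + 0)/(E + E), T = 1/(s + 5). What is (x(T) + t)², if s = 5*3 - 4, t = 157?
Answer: 99225/4 ≈ 24806.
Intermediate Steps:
s = 11 (s = 15 - 4 = 11)
T = 1/16 (T = 1/(11 + 5) = 1/16 ≈ 0.062500)
x(E) = ½ (x(E) = E/((2*E)) = E*(1/(2*E)) = ½)
(x(T) + t)² = (½ + 157)² = (315/2)² = 99225/4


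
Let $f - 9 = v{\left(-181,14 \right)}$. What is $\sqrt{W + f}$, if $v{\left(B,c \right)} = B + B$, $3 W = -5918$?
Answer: $\frac{i \sqrt{20931}}{3} \approx 48.225 i$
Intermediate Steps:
$W = - \frac{5918}{3}$ ($W = \frac{1}{3} \left(-5918\right) = - \frac{5918}{3} \approx -1972.7$)
$v{\left(B,c \right)} = 2 B$
$f = -353$ ($f = 9 + 2 \left(-181\right) = 9 - 362 = -353$)
$\sqrt{W + f} = \sqrt{- \frac{5918}{3} - 353} = \sqrt{- \frac{6977}{3}} = \frac{i \sqrt{20931}}{3}$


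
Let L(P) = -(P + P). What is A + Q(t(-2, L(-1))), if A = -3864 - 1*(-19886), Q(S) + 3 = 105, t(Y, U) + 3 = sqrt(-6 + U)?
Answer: 16124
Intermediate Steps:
L(P) = -2*P
t(Y, U) = -3 + sqrt(-6 + U)
Q(S) = 102 (Q(S) = -3 + 105 = 102)
A = 16022 (A = -3864 + 19886 = 16022)
A + Q(t(-2, L(-1))) = 16022 + 102 = 16124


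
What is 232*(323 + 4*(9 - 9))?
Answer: 74936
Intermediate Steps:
232*(323 + 4*(9 - 9)) = 232*(323 + 4*0) = 232*(323 + 0) = 232*323 = 74936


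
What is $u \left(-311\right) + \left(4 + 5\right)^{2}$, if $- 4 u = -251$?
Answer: $- \frac{77737}{4} \approx -19434.0$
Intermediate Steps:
$u = \frac{251}{4}$ ($u = \left(- \frac{1}{4}\right) \left(-251\right) = \frac{251}{4} \approx 62.75$)
$u \left(-311\right) + \left(4 + 5\right)^{2} = \frac{251}{4} \left(-311\right) + \left(4 + 5\right)^{2} = - \frac{78061}{4} + 9^{2} = - \frac{78061}{4} + 81 = - \frac{77737}{4}$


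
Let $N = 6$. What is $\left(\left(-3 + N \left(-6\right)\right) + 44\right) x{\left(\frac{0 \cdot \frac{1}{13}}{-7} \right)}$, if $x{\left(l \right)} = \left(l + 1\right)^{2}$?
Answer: $5$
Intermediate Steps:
$x{\left(l \right)} = \left(1 + l\right)^{2}$
$\left(\left(-3 + N \left(-6\right)\right) + 44\right) x{\left(\frac{0 \cdot \frac{1}{13}}{-7} \right)} = \left(\left(-3 + 6 \left(-6\right)\right) + 44\right) \left(1 + \frac{0 \cdot \frac{1}{13}}{-7}\right)^{2} = \left(\left(-3 - 36\right) + 44\right) \left(1 + 0 \cdot \frac{1}{13} \left(- \frac{1}{7}\right)\right)^{2} = \left(-39 + 44\right) \left(1 + 0 \left(- \frac{1}{7}\right)\right)^{2} = 5 \left(1 + 0\right)^{2} = 5 \cdot 1^{2} = 5 \cdot 1 = 5$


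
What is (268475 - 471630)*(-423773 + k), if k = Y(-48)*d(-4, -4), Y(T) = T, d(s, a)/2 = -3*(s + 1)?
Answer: 86267129735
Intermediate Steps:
d(s, a) = -6 - 6*s (d(s, a) = 2*(-3*(s + 1)) = 2*(-3*(1 + s)) = 2*(-3 - 3*s) = -6 - 6*s)
k = -864 (k = -48*(-6 - 6*(-4)) = -48*(-6 + 24) = -48*18 = -864)
(268475 - 471630)*(-423773 + k) = (268475 - 471630)*(-423773 - 864) = -203155*(-424637) = 86267129735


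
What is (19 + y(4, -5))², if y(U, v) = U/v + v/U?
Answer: 114921/400 ≈ 287.30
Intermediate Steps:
(19 + y(4, -5))² = (19 + (4/(-5) - 5/4))² = (19 + (4*(-⅕) - 5*¼))² = (19 + (-⅘ - 5/4))² = (19 - 41/20)² = (339/20)² = 114921/400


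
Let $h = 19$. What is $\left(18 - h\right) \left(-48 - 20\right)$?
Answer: $68$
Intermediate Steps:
$\left(18 - h\right) \left(-48 - 20\right) = \left(18 - 19\right) \left(-48 - 20\right) = \left(18 - 19\right) \left(-68\right) = \left(-1\right) \left(-68\right) = 68$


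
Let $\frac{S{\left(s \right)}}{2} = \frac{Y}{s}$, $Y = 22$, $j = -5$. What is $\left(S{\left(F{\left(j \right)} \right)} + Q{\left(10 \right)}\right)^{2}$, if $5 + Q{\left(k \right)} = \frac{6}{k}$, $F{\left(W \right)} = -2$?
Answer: $\frac{17424}{25} \approx 696.96$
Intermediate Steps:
$Q{\left(k \right)} = -5 + \frac{6}{k}$
$S{\left(s \right)} = \frac{44}{s}$ ($S{\left(s \right)} = 2 \frac{22}{s} = \frac{44}{s}$)
$\left(S{\left(F{\left(j \right)} \right)} + Q{\left(10 \right)}\right)^{2} = \left(\frac{44}{-2} - \left(5 - \frac{6}{10}\right)\right)^{2} = \left(44 \left(- \frac{1}{2}\right) + \left(-5 + 6 \cdot \frac{1}{10}\right)\right)^{2} = \left(-22 + \left(-5 + \frac{3}{5}\right)\right)^{2} = \left(-22 - \frac{22}{5}\right)^{2} = \left(- \frac{132}{5}\right)^{2} = \frac{17424}{25}$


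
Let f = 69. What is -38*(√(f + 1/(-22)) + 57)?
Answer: -2166 - 19*√33374/11 ≈ -2481.5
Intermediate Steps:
-38*(√(f + 1/(-22)) + 57) = -38*(√(69 + 1/(-22)) + 57) = -38*(√(69 - 1/22) + 57) = -38*(√(1517/22) + 57) = -38*(√33374/22 + 57) = -38*(57 + √33374/22) = -2166 - 19*√33374/11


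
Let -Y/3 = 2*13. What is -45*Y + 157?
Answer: 3667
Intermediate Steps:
Y = -78 (Y = -6*13 = -3*26 = -78)
-45*Y + 157 = -45*(-78) + 157 = 3510 + 157 = 3667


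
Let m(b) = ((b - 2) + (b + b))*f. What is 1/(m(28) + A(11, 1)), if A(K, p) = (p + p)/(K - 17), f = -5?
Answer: -3/1231 ≈ -0.0024370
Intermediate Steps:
m(b) = 10 - 15*b (m(b) = ((b - 2) + (b + b))*(-5) = ((-2 + b) + 2*b)*(-5) = (-2 + 3*b)*(-5) = 10 - 15*b)
A(K, p) = 2*p/(-17 + K) (A(K, p) = (2*p)/(-17 + K) = 2*p/(-17 + K))
1/(m(28) + A(11, 1)) = 1/((10 - 15*28) + 2*1/(-17 + 11)) = 1/((10 - 420) + 2*1/(-6)) = 1/(-410 + 2*1*(-⅙)) = 1/(-410 - ⅓) = 1/(-1231/3) = -3/1231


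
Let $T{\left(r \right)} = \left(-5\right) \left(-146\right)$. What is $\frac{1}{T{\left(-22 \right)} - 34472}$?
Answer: $- \frac{1}{33742} \approx -2.9637 \cdot 10^{-5}$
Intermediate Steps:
$T{\left(r \right)} = 730$
$\frac{1}{T{\left(-22 \right)} - 34472} = \frac{1}{730 - 34472} = \frac{1}{-33742} = - \frac{1}{33742}$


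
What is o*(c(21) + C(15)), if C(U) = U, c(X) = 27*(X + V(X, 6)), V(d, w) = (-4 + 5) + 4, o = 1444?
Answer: 1035348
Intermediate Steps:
V(d, w) = 5 (V(d, w) = 1 + 4 = 5)
c(X) = 135 + 27*X (c(X) = 27*(X + 5) = 27*(5 + X) = 135 + 27*X)
o*(c(21) + C(15)) = 1444*((135 + 27*21) + 15) = 1444*((135 + 567) + 15) = 1444*(702 + 15) = 1444*717 = 1035348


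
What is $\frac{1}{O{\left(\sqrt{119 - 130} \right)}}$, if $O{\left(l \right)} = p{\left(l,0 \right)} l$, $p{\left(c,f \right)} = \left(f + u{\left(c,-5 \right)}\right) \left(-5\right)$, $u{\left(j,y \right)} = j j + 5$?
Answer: $- \frac{i \sqrt{11}}{330} \approx - 0.01005 i$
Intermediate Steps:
$u{\left(j,y \right)} = 5 + j^{2}$ ($u{\left(j,y \right)} = j^{2} + 5 = 5 + j^{2}$)
$p{\left(c,f \right)} = -25 - 5 f - 5 c^{2}$ ($p{\left(c,f \right)} = \left(f + \left(5 + c^{2}\right)\right) \left(-5\right) = \left(5 + f + c^{2}\right) \left(-5\right) = -25 - 5 f - 5 c^{2}$)
$O{\left(l \right)} = l \left(-25 - 5 l^{2}\right)$ ($O{\left(l \right)} = \left(-25 - 0 - 5 l^{2}\right) l = \left(-25 + 0 - 5 l^{2}\right) l = \left(-25 - 5 l^{2}\right) l = l \left(-25 - 5 l^{2}\right)$)
$\frac{1}{O{\left(\sqrt{119 - 130} \right)}} = \frac{1}{\left(-5\right) \sqrt{119 - 130} \left(5 + \left(\sqrt{119 - 130}\right)^{2}\right)} = \frac{1}{\left(-5\right) \sqrt{-11} \left(5 + \left(\sqrt{-11}\right)^{2}\right)} = \frac{1}{\left(-5\right) i \sqrt{11} \left(5 + \left(i \sqrt{11}\right)^{2}\right)} = \frac{1}{\left(-5\right) i \sqrt{11} \left(5 - 11\right)} = \frac{1}{\left(-5\right) i \sqrt{11} \left(-6\right)} = \frac{1}{30 i \sqrt{11}} = - \frac{i \sqrt{11}}{330}$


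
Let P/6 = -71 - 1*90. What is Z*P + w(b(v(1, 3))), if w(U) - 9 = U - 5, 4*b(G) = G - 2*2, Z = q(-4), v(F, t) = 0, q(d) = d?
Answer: 3867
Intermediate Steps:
Z = -4
b(G) = -1 + G/4 (b(G) = (G - 2*2)/4 = (G - 4)/4 = (-4 + G)/4 = -1 + G/4)
P = -966 (P = 6*(-71 - 1*90) = 6*(-71 - 90) = 6*(-161) = -966)
w(U) = 4 + U (w(U) = 9 + (U - 5) = 9 + (-5 + U) = 4 + U)
Z*P + w(b(v(1, 3))) = -4*(-966) + (4 + (-1 + (¼)*0)) = 3864 + (4 + (-1 + 0)) = 3864 + (4 - 1) = 3864 + 3 = 3867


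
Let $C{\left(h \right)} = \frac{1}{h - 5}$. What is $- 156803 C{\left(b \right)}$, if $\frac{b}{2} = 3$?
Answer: $-156803$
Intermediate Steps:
$b = 6$ ($b = 2 \cdot 3 = 6$)
$C{\left(h \right)} = \frac{1}{-5 + h}$
$- 156803 C{\left(b \right)} = - \frac{156803}{-5 + 6} = - \frac{156803}{1} = \left(-156803\right) 1 = -156803$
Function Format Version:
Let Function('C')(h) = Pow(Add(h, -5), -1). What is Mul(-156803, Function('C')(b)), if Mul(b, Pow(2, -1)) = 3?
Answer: -156803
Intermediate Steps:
b = 6 (b = Mul(2, 3) = 6)
Function('C')(h) = Pow(Add(-5, h), -1)
Mul(-156803, Function('C')(b)) = Mul(-156803, Pow(Add(-5, 6), -1)) = Mul(-156803, Pow(1, -1)) = Mul(-156803, 1) = -156803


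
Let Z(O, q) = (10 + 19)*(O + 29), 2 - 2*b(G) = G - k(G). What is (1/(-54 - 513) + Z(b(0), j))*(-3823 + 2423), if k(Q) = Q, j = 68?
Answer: -98657800/81 ≈ -1.2180e+6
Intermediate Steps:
b(G) = 1 (b(G) = 1 - (G - G)/2 = 1 - ½*0 = 1 + 0 = 1)
Z(O, q) = 841 + 29*O (Z(O, q) = 29*(29 + O) = 841 + 29*O)
(1/(-54 - 513) + Z(b(0), j))*(-3823 + 2423) = (1/(-54 - 513) + (841 + 29*1))*(-3823 + 2423) = (1/(-567) + (841 + 29))*(-1400) = (-1/567 + 870)*(-1400) = (493289/567)*(-1400) = -98657800/81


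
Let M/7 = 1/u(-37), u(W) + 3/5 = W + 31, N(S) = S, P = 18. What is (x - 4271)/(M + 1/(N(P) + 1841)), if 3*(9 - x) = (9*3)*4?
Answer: 11984973/2956 ≈ 4054.5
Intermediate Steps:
u(W) = 152/5 + W (u(W) = -⅗ + (W + 31) = -⅗ + (31 + W) = 152/5 + W)
x = -27 (x = 9 - 9*3*4/3 = 9 - 9*4 = 9 - ⅓*108 = 9 - 36 = -27)
M = -35/33 (M = 7/(152/5 - 37) = 7/(-33/5) = 7*(-5/33) = -35/33 ≈ -1.0606)
(x - 4271)/(M + 1/(N(P) + 1841)) = (-27 - 4271)/(-35/33 + 1/(18 + 1841)) = -4298/(-35/33 + 1/1859) = -4298/(-5912/5577) = -4298*(-5577/5912) = 11984973/2956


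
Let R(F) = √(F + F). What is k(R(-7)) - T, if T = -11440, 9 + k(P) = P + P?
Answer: 11431 + 2*I*√14 ≈ 11431.0 + 7.4833*I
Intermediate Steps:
R(F) = √2*√F (R(F) = √(2*F) = √2*√F)
k(P) = -9 + 2*P (k(P) = -9 + (P + P) = -9 + 2*P)
k(R(-7)) - T = (-9 + 2*(√2*√(-7))) - 1*(-11440) = (-9 + 2*(√2*(I*√7))) + 11440 = (-9 + 2*(I*√14)) + 11440 = (-9 + 2*I*√14) + 11440 = 11431 + 2*I*√14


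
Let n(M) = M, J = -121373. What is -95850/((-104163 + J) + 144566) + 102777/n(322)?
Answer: 278423913/869078 ≈ 320.37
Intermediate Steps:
-95850/((-104163 + J) + 144566) + 102777/n(322) = -95850/((-104163 - 121373) + 144566) + 102777/322 = -95850/(-225536 + 144566) + 102777*(1/322) = -95850/(-80970) + 102777/322 = -95850*(-1/80970) + 102777/322 = 3195/2699 + 102777/322 = 278423913/869078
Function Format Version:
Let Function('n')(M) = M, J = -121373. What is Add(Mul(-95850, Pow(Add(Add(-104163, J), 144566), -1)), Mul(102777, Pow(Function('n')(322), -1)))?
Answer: Rational(278423913, 869078) ≈ 320.37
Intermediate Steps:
Add(Mul(-95850, Pow(Add(Add(-104163, J), 144566), -1)), Mul(102777, Pow(Function('n')(322), -1))) = Add(Mul(-95850, Pow(Add(Add(-104163, -121373), 144566), -1)), Mul(102777, Pow(322, -1))) = Add(Mul(-95850, Pow(Add(-225536, 144566), -1)), Mul(102777, Rational(1, 322))) = Add(Mul(-95850, Pow(-80970, -1)), Rational(102777, 322)) = Add(Mul(-95850, Rational(-1, 80970)), Rational(102777, 322)) = Add(Rational(3195, 2699), Rational(102777, 322)) = Rational(278423913, 869078)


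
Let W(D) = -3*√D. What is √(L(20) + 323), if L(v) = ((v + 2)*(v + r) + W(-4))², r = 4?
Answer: √(279071 - 6336*I) ≈ 528.31 - 5.997*I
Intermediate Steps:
L(v) = (-6*I + (2 + v)*(4 + v))² (L(v) = ((v + 2)*(v + 4) - 6*I)² = ((2 + v)*(4 + v) - 6*I)² = (-6*I + (2 + v)*(4 + v))²)
√(L(20) + 323) = √((8 + 20² - 6*I + 6*20)² + 323) = √((8 + 400 - 6*I + 120)² + 323) = √((528 - 6*I)² + 323) = √(323 + (528 - 6*I)²)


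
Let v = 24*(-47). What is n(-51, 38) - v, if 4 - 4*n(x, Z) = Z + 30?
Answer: 1112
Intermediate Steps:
n(x, Z) = -13/2 - Z/4 (n(x, Z) = 1 - (Z + 30)/4 = 1 - (30 + Z)/4 = 1 + (-15/2 - Z/4) = -13/2 - Z/4)
v = -1128
n(-51, 38) - v = (-13/2 - 1/4*38) - 1*(-1128) = (-13/2 - 19/2) + 1128 = -16 + 1128 = 1112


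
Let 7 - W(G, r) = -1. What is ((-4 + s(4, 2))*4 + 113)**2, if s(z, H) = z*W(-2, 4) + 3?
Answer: 56169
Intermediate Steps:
W(G, r) = 8 (W(G, r) = 7 - 1*(-1) = 7 + 1 = 8)
s(z, H) = 3 + 8*z (s(z, H) = z*8 + 3 = 8*z + 3 = 3 + 8*z)
((-4 + s(4, 2))*4 + 113)**2 = ((-4 + (3 + 8*4))*4 + 113)**2 = ((-4 + (3 + 32))*4 + 113)**2 = ((-4 + 35)*4 + 113)**2 = (31*4 + 113)**2 = (124 + 113)**2 = 237**2 = 56169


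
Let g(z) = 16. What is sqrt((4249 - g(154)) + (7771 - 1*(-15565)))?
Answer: sqrt(27569) ≈ 166.04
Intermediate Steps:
sqrt((4249 - g(154)) + (7771 - 1*(-15565))) = sqrt((4249 - 1*16) + (7771 - 1*(-15565))) = sqrt((4249 - 16) + (7771 + 15565)) = sqrt(4233 + 23336) = sqrt(27569)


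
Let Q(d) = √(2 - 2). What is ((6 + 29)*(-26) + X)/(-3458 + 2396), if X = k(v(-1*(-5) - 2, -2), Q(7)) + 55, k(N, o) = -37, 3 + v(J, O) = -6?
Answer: 446/531 ≈ 0.83992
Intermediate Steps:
Q(d) = 0 (Q(d) = √0 = 0)
v(J, O) = -9 (v(J, O) = -3 - 6 = -9)
X = 18 (X = -37 + 55 = 18)
((6 + 29)*(-26) + X)/(-3458 + 2396) = ((6 + 29)*(-26) + 18)/(-3458 + 2396) = (35*(-26) + 18)/(-1062) = (-910 + 18)*(-1/1062) = -892*(-1/1062) = 446/531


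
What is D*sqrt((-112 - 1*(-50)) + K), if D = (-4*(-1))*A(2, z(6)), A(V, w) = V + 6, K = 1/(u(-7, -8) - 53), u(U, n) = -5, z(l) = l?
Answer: 16*I*sqrt(208626)/29 ≈ 252.0*I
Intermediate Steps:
K = -1/58 (K = 1/(-5 - 53) = 1/(-58) = -1/58 ≈ -0.017241)
A(V, w) = 6 + V
D = 32 (D = (-4*(-1))*(6 + 2) = 4*8 = 32)
D*sqrt((-112 - 1*(-50)) + K) = 32*sqrt((-112 - 1*(-50)) - 1/58) = 32*sqrt((-112 + 50) - 1/58) = 32*sqrt(-62 - 1/58) = 32*sqrt(-3597/58) = 32*(I*sqrt(208626)/58) = 16*I*sqrt(208626)/29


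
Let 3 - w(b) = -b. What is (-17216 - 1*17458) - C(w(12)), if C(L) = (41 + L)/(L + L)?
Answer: -520138/15 ≈ -34676.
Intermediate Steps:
w(b) = 3 + b (w(b) = 3 - (-1)*b = 3 + b)
C(L) = (41 + L)/(2*L) (C(L) = (41 + L)/((2*L)) = (41 + L)*(1/(2*L)) = (41 + L)/(2*L))
(-17216 - 1*17458) - C(w(12)) = (-17216 - 1*17458) - (41 + (3 + 12))/(2*(3 + 12)) = (-17216 - 17458) - (41 + 15)/(2*15) = -34674 - 56/(2*15) = -34674 - 1*28/15 = -34674 - 28/15 = -520138/15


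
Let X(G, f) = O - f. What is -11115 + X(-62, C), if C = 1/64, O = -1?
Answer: -711425/64 ≈ -11116.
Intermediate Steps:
C = 1/64 ≈ 0.015625
X(G, f) = -1 - f
-11115 + X(-62, C) = -11115 + (-1 - 1*1/64) = -11115 + (-1 - 1/64) = -11115 - 65/64 = -711425/64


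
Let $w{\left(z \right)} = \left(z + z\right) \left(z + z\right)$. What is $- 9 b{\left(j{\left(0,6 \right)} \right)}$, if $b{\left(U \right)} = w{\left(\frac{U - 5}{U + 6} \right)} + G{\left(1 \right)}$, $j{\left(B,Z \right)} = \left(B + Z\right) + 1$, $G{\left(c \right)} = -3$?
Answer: $\frac{4419}{169} \approx 26.148$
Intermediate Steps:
$w{\left(z \right)} = 4 z^{2}$ ($w{\left(z \right)} = 2 z 2 z = 4 z^{2}$)
$j{\left(B,Z \right)} = 1 + B + Z$
$b{\left(U \right)} = -3 + \frac{4 \left(-5 + U\right)^{2}}{\left(6 + U\right)^{2}}$ ($b{\left(U \right)} = 4 \left(\frac{U - 5}{U + 6}\right)^{2} - 3 = 4 \left(\frac{-5 + U}{6 + U}\right)^{2} - 3 = 4 \frac{\left(-5 + U\right)^{2}}{\left(6 + U\right)^{2}} - 3 = \frac{4 \left(-5 + U\right)^{2}}{\left(6 + U\right)^{2}} - 3 = -3 + \frac{4 \left(-5 + U\right)^{2}}{\left(6 + U\right)^{2}}$)
$- 9 b{\left(j{\left(0,6 \right)} \right)} = - 9 \frac{-8 + \left(1 + 0 + 6\right)^{2} - 76 \left(1 + 0 + 6\right)}{36 + \left(1 + 0 + 6\right)^{2} + 12 \left(1 + 0 + 6\right)} = - 9 \frac{-8 + 7^{2} - 532}{36 + 7^{2} + 12 \cdot 7} = - 9 \frac{-8 + 49 - 532}{36 + 49 + 84} = - 9 \cdot \frac{1}{169} \left(-491\right) = \left(-9\right) \left(- \frac{491}{169}\right) = \frac{4419}{169}$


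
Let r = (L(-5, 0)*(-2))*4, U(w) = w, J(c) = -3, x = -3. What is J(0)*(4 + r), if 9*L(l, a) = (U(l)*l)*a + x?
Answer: -20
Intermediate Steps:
L(l, a) = -⅓ + a*l²/9 (L(l, a) = ((l*l)*a - 3)/9 = (l²*a - 3)/9 = (a*l² - 3)/9 = (-3 + a*l²)/9 = -⅓ + a*l²/9)
r = 8/3 (r = ((-⅓ + (⅑)*0*(-5)²)*(-2))*4 = ((-⅓ + (⅑)*0*25)*(-2))*4 = ((-⅓ + 0)*(-2))*4 = -⅓*(-2)*4 = (⅔)*4 = 8/3 ≈ 2.6667)
J(0)*(4 + r) = -3*(4 + 8/3) = -3*20/3 = -20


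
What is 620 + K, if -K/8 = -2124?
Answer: 17612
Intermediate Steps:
K = 16992 (K = -8*(-2124) = 16992)
620 + K = 620 + 16992 = 17612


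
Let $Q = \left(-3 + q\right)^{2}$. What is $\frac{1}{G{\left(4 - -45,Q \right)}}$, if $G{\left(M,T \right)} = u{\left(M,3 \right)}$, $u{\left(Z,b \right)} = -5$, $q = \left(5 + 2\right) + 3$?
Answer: $- \frac{1}{5} \approx -0.2$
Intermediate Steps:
$q = 10$ ($q = 7 + 3 = 10$)
$Q = 49$ ($Q = \left(-3 + 10\right)^{2} = 7^{2} = 49$)
$G{\left(M,T \right)} = -5$
$\frac{1}{G{\left(4 - -45,Q \right)}} = \frac{1}{-5} = - \frac{1}{5}$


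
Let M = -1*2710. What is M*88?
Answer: -238480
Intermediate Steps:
M = -2710
M*88 = -2710*88 = -238480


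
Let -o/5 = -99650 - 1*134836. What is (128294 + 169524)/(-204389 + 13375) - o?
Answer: -111975420919/95507 ≈ -1.1724e+6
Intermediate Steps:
o = 1172430 (o = -5*(-99650 - 1*134836) = -5*(-99650 - 134836) = -5*(-234486) = 1172430)
(128294 + 169524)/(-204389 + 13375) - o = (128294 + 169524)/(-204389 + 13375) - 1*1172430 = 297818/(-191014) - 1172430 = 297818*(-1/191014) - 1172430 = -148909/95507 - 1172430 = -111975420919/95507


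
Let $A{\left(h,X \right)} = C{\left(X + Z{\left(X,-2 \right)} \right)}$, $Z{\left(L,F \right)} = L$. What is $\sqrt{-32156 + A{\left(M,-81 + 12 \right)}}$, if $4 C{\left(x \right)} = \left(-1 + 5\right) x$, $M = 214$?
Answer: $i \sqrt{32294} \approx 179.71 i$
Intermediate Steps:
$C{\left(x \right)} = x$ ($C{\left(x \right)} = \frac{\left(-1 + 5\right) x}{4} = \frac{4 x}{4} = x$)
$A{\left(h,X \right)} = 2 X$ ($A{\left(h,X \right)} = X + X = 2 X$)
$\sqrt{-32156 + A{\left(M,-81 + 12 \right)}} = \sqrt{-32156 + 2 \left(-81 + 12\right)} = \sqrt{-32156 + 2 \left(-69\right)} = \sqrt{-32156 - 138} = \sqrt{-32294} = i \sqrt{32294}$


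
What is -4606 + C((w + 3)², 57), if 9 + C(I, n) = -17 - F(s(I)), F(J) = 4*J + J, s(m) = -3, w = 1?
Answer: -4617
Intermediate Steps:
F(J) = 5*J
C(I, n) = -11 (C(I, n) = -9 + (-17 - 5*(-3)) = -9 + (-17 - 1*(-15)) = -9 + (-17 + 15) = -9 - 2 = -11)
-4606 + C((w + 3)², 57) = -4606 - 11 = -4617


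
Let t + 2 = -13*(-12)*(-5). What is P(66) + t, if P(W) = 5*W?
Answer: -452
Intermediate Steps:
t = -782 (t = -2 - 13*(-12)*(-5) = -2 + 156*(-5) = -2 - 780 = -782)
P(66) + t = 5*66 - 782 = 330 - 782 = -452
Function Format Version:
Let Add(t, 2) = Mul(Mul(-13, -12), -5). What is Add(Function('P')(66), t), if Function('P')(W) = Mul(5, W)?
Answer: -452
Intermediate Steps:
t = -782 (t = Add(-2, Mul(Mul(-13, -12), -5)) = Add(-2, Mul(156, -5)) = Add(-2, -780) = -782)
Add(Function('P')(66), t) = Add(Mul(5, 66), -782) = Add(330, -782) = -452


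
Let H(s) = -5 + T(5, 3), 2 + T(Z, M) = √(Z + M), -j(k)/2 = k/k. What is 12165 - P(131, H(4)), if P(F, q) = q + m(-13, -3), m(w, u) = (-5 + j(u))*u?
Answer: 12151 - 2*√2 ≈ 12148.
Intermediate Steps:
j(k) = -2 (j(k) = -2*k/k = -2*1 = -2)
m(w, u) = -7*u (m(w, u) = (-5 - 2)*u = -7*u)
T(Z, M) = -2 + √(M + Z) (T(Z, M) = -2 + √(Z + M) = -2 + √(M + Z))
H(s) = -7 + 2*√2 (H(s) = -5 + (-2 + √(3 + 5)) = -5 + (-2 + √8) = -5 + (-2 + 2*√2) = -7 + 2*√2)
P(F, q) = 21 + q (P(F, q) = q - 7*(-3) = q + 21 = 21 + q)
12165 - P(131, H(4)) = 12165 - (21 + (-7 + 2*√2)) = 12165 - (14 + 2*√2) = 12165 + (-14 - 2*√2) = 12151 - 2*√2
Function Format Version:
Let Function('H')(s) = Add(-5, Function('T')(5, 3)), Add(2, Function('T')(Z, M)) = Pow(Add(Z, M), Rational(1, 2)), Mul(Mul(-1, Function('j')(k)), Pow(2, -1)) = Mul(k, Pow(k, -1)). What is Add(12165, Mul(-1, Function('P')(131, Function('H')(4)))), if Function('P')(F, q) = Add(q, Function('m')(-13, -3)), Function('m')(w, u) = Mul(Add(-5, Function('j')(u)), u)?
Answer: Add(12151, Mul(-2, Pow(2, Rational(1, 2)))) ≈ 12148.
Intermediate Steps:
Function('j')(k) = -2 (Function('j')(k) = Mul(-2, Mul(k, Pow(k, -1))) = Mul(-2, 1) = -2)
Function('m')(w, u) = Mul(-7, u) (Function('m')(w, u) = Mul(Add(-5, -2), u) = Mul(-7, u))
Function('T')(Z, M) = Add(-2, Pow(Add(M, Z), Rational(1, 2))) (Function('T')(Z, M) = Add(-2, Pow(Add(Z, M), Rational(1, 2))) = Add(-2, Pow(Add(M, Z), Rational(1, 2))))
Function('H')(s) = Add(-7, Mul(2, Pow(2, Rational(1, 2)))) (Function('H')(s) = Add(-5, Add(-2, Pow(Add(3, 5), Rational(1, 2)))) = Add(-5, Add(-2, Pow(8, Rational(1, 2)))) = Add(-5, Add(-2, Mul(2, Pow(2, Rational(1, 2))))) = Add(-7, Mul(2, Pow(2, Rational(1, 2)))))
Function('P')(F, q) = Add(21, q) (Function('P')(F, q) = Add(q, Mul(-7, -3)) = Add(q, 21) = Add(21, q))
Add(12165, Mul(-1, Function('P')(131, Function('H')(4)))) = Add(12165, Mul(-1, Add(21, Add(-7, Mul(2, Pow(2, Rational(1, 2))))))) = Add(12165, Mul(-1, Add(14, Mul(2, Pow(2, Rational(1, 2)))))) = Add(12165, Add(-14, Mul(-2, Pow(2, Rational(1, 2))))) = Add(12151, Mul(-2, Pow(2, Rational(1, 2))))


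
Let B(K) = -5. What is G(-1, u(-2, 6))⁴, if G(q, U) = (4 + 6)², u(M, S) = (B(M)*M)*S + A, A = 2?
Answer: 100000000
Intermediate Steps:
u(M, S) = 2 - 5*M*S (u(M, S) = (-5*M)*S + 2 = -5*M*S + 2 = 2 - 5*M*S)
G(q, U) = 100 (G(q, U) = 10² = 100)
G(-1, u(-2, 6))⁴ = 100⁴ = 100000000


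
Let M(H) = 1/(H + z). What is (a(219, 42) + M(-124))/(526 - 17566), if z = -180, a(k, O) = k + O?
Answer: -79343/5180160 ≈ -0.015317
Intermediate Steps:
a(k, O) = O + k
M(H) = 1/(-180 + H) (M(H) = 1/(H - 180) = 1/(-180 + H))
(a(219, 42) + M(-124))/(526 - 17566) = ((42 + 219) + 1/(-180 - 124))/(526 - 17566) = (261 + 1/(-304))/(-17040) = (261 - 1/304)*(-1/17040) = (79343/304)*(-1/17040) = -79343/5180160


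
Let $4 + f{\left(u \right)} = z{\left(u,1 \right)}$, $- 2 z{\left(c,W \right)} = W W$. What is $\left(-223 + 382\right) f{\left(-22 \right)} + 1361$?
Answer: $\frac{1291}{2} \approx 645.5$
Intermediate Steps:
$z{\left(c,W \right)} = - \frac{W^{2}}{2}$ ($z{\left(c,W \right)} = - \frac{W W}{2} = - \frac{W^{2}}{2}$)
$f{\left(u \right)} = - \frac{9}{2}$ ($f{\left(u \right)} = -4 - \frac{1^{2}}{2} = -4 - \frac{1}{2} = - \frac{9}{2}$)
$\left(-223 + 382\right) f{\left(-22 \right)} + 1361 = \left(-223 + 382\right) \left(- \frac{9}{2}\right) + 1361 = 159 \left(- \frac{9}{2}\right) + 1361 = - \frac{1431}{2} + 1361 = \frac{1291}{2}$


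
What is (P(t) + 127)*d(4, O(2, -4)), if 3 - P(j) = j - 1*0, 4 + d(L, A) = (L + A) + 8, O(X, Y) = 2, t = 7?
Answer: 1230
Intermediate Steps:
d(L, A) = 4 + A + L (d(L, A) = -4 + ((L + A) + 8) = -4 + ((A + L) + 8) = -4 + (8 + A + L) = 4 + A + L)
P(j) = 3 - j (P(j) = 3 - (j - 1*0) = 3 - (j + 0) = 3 - j)
(P(t) + 127)*d(4, O(2, -4)) = ((3 - 1*7) + 127)*(4 + 2 + 4) = ((3 - 7) + 127)*10 = (-4 + 127)*10 = 123*10 = 1230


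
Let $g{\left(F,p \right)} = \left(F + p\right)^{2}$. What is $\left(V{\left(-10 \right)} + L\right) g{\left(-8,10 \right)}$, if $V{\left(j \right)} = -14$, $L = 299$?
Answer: $1140$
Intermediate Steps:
$\left(V{\left(-10 \right)} + L\right) g{\left(-8,10 \right)} = \left(-14 + 299\right) \left(-8 + 10\right)^{2} = 285 \cdot 2^{2} = 285 \cdot 4 = 1140$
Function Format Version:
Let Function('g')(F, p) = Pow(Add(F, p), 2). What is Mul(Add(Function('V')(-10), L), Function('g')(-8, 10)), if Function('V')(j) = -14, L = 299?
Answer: 1140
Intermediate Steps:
Mul(Add(Function('V')(-10), L), Function('g')(-8, 10)) = Mul(Add(-14, 299), Pow(Add(-8, 10), 2)) = Mul(285, Pow(2, 2)) = Mul(285, 4) = 1140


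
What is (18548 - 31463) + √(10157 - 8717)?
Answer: -12915 + 12*√10 ≈ -12877.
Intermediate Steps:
(18548 - 31463) + √(10157 - 8717) = -12915 + √1440 = -12915 + 12*√10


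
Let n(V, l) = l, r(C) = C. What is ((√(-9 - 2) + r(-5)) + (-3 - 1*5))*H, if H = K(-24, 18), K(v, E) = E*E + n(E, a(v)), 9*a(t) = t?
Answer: -12532/3 + 964*I*√11/3 ≈ -4177.3 + 1065.7*I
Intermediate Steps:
a(t) = t/9
K(v, E) = E² + v/9 (K(v, E) = E*E + v/9 = E² + v/9)
H = 964/3 (H = 18² + (⅑)*(-24) = 324 - 8/3 = 964/3 ≈ 321.33)
((√(-9 - 2) + r(-5)) + (-3 - 1*5))*H = ((√(-9 - 2) - 5) + (-3 - 1*5))*(964/3) = ((√(-11) - 5) + (-3 - 5))*(964/3) = ((I*√11 - 5) - 8)*(964/3) = ((-5 + I*√11) - 8)*(964/3) = (-13 + I*√11)*(964/3) = -12532/3 + 964*I*√11/3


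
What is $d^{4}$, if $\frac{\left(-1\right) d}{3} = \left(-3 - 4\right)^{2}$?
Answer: $466948881$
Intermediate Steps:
$d = -147$ ($d = - 3 \left(-3 - 4\right)^{2} = - 3 \left(-7\right)^{2} = \left(-3\right) 49 = -147$)
$d^{4} = \left(-147\right)^{4} = 466948881$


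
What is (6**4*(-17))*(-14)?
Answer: 308448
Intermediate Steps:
(6**4*(-17))*(-14) = (1296*(-17))*(-14) = -22032*(-14) = 308448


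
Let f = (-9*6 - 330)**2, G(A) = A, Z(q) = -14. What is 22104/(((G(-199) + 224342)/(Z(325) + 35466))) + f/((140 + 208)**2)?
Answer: 659263200160/188504263 ≈ 3497.3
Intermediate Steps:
f = 147456 (f = (-54 - 330)**2 = (-384)**2 = 147456)
22104/(((G(-199) + 224342)/(Z(325) + 35466))) + f/((140 + 208)**2) = 22104/(((-199 + 224342)/(-14 + 35466))) + 147456/((140 + 208)**2) = 22104/((224143/35452)) + 147456/(348**2) = 22104/((224143*(1/35452))) + 147456/121104 = 22104/(224143/35452) + 147456*(1/121104) = 22104*(35452/224143) + 1024/841 = 783631008/224143 + 1024/841 = 659263200160/188504263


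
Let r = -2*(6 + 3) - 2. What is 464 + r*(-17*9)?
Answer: 3524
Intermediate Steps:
r = -20 (r = -2*9 - 2 = -18 - 2 = -20)
464 + r*(-17*9) = 464 - (-340)*9 = 464 - 20*(-153) = 464 + 3060 = 3524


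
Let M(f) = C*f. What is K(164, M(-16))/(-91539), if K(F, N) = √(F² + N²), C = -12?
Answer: -4*√3985/91539 ≈ -0.0027585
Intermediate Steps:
M(f) = -12*f
K(164, M(-16))/(-91539) = √(164² + (-12*(-16))²)/(-91539) = √(26896 + 192²)*(-1/91539) = √(26896 + 36864)*(-1/91539) = √63760*(-1/91539) = (4*√3985)*(-1/91539) = -4*√3985/91539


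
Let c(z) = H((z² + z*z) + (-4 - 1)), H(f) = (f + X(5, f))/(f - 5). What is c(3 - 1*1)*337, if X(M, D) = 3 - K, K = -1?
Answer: -2359/2 ≈ -1179.5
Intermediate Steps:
X(M, D) = 4 (X(M, D) = 3 - 1*(-1) = 3 + 1 = 4)
H(f) = (4 + f)/(-5 + f) (H(f) = (f + 4)/(f - 5) = (4 + f)/(-5 + f))
c(z) = (-1 + 2*z²)/(-10 + 2*z²) (c(z) = (4 + ((z² + z*z) + (-4 - 1)))/(-5 + ((z² + z*z) + (-4 - 1))) = (4 + ((z² + z²) - 5))/(-5 + ((z² + z²) - 5)) = (4 + (2*z² - 5))/(-5 + (2*z² - 5)) = (4 + (-5 + 2*z²))/(-5 + (-5 + 2*z²)) = (-1 + 2*z²)/(-10 + 2*z²))
c(3 - 1*1)*337 = ((-½ + (3 - 1*1)²)/(-5 + (3 - 1*1)²))*337 = ((-½ + (3 - 1)²)/(-5 + (3 - 1)²))*337 = ((-½ + 2²)/(-5 + 2²))*337 = ((-½ + 4)/(-5 + 4))*337 = ((7/2)/(-1))*337 = -1*7/2*337 = -7/2*337 = -2359/2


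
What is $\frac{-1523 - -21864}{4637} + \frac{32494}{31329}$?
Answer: $\frac{787937867}{145272573} \approx 5.4239$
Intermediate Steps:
$\frac{-1523 - -21864}{4637} + \frac{32494}{31329} = \left(-1523 + 21864\right) \frac{1}{4637} + 32494 \cdot \frac{1}{31329} = 20341 \cdot \frac{1}{4637} + \frac{32494}{31329} = \frac{20341}{4637} + \frac{32494}{31329} = \frac{787937867}{145272573}$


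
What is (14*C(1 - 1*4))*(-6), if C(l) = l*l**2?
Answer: 2268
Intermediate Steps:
C(l) = l**3
(14*C(1 - 1*4))*(-6) = (14*(1 - 1*4)**3)*(-6) = (14*(1 - 4)**3)*(-6) = (14*(-3)**3)*(-6) = (14*(-27))*(-6) = -378*(-6) = 2268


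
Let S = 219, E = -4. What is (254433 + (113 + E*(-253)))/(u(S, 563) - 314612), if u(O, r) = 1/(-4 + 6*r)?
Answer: -287417564/353833629 ≈ -0.81230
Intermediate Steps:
(254433 + (113 + E*(-253)))/(u(S, 563) - 314612) = (254433 + (113 - 4*(-253)))/(1/(2*(-2 + 3*563)) - 314612) = (254433 + (113 + 1012))/(1/(2*(-2 + 1689)) - 314612) = (254433 + 1125)/((1/2)/1687 - 314612) = 255558/((1/2)*(1/1687) - 314612) = 255558/(1/3374 - 314612) = 255558/(-1061500887/3374) = 255558*(-3374/1061500887) = -287417564/353833629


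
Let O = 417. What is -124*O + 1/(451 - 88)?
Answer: -18770003/363 ≈ -51708.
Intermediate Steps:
-124*O + 1/(451 - 88) = -124*417 + 1/(451 - 88) = -51708 + 1/363 = -18770003/363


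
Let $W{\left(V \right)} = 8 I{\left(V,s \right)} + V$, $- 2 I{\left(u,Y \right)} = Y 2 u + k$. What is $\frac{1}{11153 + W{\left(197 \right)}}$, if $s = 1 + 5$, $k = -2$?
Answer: $\frac{1}{1902} \approx 0.00052576$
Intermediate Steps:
$s = 6$
$I{\left(u,Y \right)} = 1 - Y u$ ($I{\left(u,Y \right)} = - \frac{Y 2 u - 2}{2} = - \frac{2 Y u - 2}{2} = - \frac{-2 + 2 Y u}{2} = 1 - Y u$)
$W{\left(V \right)} = 8 - 47 V$ ($W{\left(V \right)} = 8 \left(1 - 6 V\right) + V = \left(8 - 48 V\right) + V = 8 - 47 V$)
$\frac{1}{11153 + W{\left(197 \right)}} = \frac{1}{11153 + \left(8 - 9259\right)} = \frac{1}{11153 - 9251} = \frac{1}{1902}$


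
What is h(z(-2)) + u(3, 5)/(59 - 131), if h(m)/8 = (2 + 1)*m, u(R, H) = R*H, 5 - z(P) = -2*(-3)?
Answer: -581/24 ≈ -24.208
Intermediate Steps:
z(P) = -1 (z(P) = 5 - (-2)*(-3) = 5 - 1*6 = 5 - 6 = -1)
u(R, H) = H*R
h(m) = 24*m (h(m) = 8*((2 + 1)*m) = 8*(3*m) = 24*m)
h(z(-2)) + u(3, 5)/(59 - 131) = 24*(-1) + (5*3)/(59 - 131) = -24 + 15/(-72) = -24 + 15*(-1/72) = -24 - 5/24 = -581/24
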